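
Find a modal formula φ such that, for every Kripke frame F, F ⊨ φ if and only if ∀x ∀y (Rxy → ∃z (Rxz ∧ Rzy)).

□□p → □p

This is density; the standard corresponding axiom is C4: □□p → □p.
Suppose □□p→□p is valid. Take Rxy and set V(p)={w : xR²w}. Then □□p at x, so □p at x, so p at y, i.e. ∃z(Rxz∧Rzy).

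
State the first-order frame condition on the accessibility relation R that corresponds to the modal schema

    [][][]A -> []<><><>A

forall x forall z (xRz -> exists w (x R^3 w & z R^3 w))

This is a Sahlqvist (Geach-type) schema ◇^0□^3A → □^1◇^3A.
First-order correspondent: forall x forall z (xRz -> exists w (x R^3 w & z R^3 w)).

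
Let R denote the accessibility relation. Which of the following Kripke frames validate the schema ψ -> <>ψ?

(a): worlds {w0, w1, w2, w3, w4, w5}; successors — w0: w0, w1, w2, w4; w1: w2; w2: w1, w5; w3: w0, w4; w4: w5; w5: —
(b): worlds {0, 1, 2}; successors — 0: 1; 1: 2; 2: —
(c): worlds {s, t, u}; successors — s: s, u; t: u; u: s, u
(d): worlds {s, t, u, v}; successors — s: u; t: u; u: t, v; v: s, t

none

Frame correspondent (Sahlqvist): forall x Rxx — i.e. reflexivity.
(a): fails — world w1 does not see itself.
(b): fails — world 0 does not see itself.
(c): fails — world t does not see itself.
(d): fails — world s does not see itself.
Valid on no frame.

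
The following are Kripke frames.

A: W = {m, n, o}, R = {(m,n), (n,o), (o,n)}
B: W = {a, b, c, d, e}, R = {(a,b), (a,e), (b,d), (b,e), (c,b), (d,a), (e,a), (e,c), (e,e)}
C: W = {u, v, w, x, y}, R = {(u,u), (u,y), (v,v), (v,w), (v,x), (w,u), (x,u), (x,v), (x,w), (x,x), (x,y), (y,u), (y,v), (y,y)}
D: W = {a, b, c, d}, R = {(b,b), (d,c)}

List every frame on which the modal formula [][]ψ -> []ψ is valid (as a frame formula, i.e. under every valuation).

This is the axiom for density; its first-order frame correspondent is forall x forall y (Rxy -> exists z (Rxz & Rzy)).
A: fails — Rno but no z with Rnz and Rzo.
B: fails — Rab but no z with Raz and Rzb.
C: satisfies the condition.
D: fails — Rdc but no z with Rdz and Rzc.

C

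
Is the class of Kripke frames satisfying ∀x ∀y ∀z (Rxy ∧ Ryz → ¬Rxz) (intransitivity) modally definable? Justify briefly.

Not modally definable

If a class were modally definable it would be closed under surjective bounded morphisms (Goldblatt–Thomason).
The 3-cycle (worlds w0,w1,w2 with w0→w1→w2→w0) is intransitive. Mapping every world to a single reflexive point • is a surjective bounded morphism; the reflexive point is not intransitive (R••∧R•• but R••).
So the class is not modally definable.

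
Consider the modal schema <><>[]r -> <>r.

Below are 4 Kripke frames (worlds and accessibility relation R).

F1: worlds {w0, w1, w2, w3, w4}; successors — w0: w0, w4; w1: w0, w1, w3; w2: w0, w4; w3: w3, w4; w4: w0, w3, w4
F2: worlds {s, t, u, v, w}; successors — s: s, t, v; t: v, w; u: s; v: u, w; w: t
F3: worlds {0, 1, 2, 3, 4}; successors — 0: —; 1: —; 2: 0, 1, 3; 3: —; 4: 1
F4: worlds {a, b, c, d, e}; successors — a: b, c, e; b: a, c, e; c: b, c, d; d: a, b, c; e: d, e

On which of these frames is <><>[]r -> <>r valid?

Frame correspondent (Sahlqvist): forall x forall y (x R^2 y -> exists w (yRw & xRw)) — i.e. a generalized confluence (Geach) condition.
F1: ✓.
F2: fails — sR²v but no w* with vRw* and sRw*.
F3: ✓.
F4: fails — dR²e but no w with eRw and dRw.
Valid on: F1, F3.

F1, F3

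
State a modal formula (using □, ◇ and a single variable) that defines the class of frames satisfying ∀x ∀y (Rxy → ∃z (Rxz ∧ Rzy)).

This is density; the standard corresponding axiom is C4: □□r → □r.
Suppose □□r→□r is valid. Take Rxy and set V(r)={w : xR²w}. Then □□r at x, so □r at x, so r at y, i.e. ∃z(Rxz∧Rzy).

□□r → □r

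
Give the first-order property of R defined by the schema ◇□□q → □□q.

This is a Sahlqvist (Geach-type) schema ◇^1□^2q → □^2◇^0q.
First-order correspondent: ∀x ∀y ∀z ((xRy ∧ xR²z) → ∃w (yR²w ∧ z = w)).

∀x ∀y ∀z ((xRy ∧ xR²z) → ∃w (yR²w ∧ z = w))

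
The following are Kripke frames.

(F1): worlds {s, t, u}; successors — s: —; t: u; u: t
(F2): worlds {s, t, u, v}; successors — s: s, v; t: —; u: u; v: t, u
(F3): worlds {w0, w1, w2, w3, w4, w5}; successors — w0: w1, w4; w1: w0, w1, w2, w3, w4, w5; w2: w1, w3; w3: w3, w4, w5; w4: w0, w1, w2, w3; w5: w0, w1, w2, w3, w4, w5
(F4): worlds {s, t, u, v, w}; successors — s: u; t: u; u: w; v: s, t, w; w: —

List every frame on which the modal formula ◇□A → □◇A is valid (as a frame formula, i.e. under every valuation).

This is the axiom for convergence; its first-order frame correspondent is ∀x ∀y ∀z (Rxy ∧ Rxz → ∃w (Ryw ∧ Rzw)).
(F1): holds.
(F2): fails — Rsv and Rss but v and s have no common successor.
(F3): holds.
(F4): fails — Ruw and Ruw but w and w have no common successor.

(F1), (F3)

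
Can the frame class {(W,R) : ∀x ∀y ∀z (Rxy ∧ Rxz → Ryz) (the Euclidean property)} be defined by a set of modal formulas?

Yes: it is the Euclidean property, defined by the 5 schema ◇r → □◇r.

Definable; ◇r → □◇r defines it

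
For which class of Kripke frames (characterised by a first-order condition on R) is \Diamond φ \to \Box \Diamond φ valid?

The Euclidean property

Suppose ◇φ→□◇φ is valid. Take Rxy, Rxz and set V(φ)={y}. Then ◇φ at x, so □◇φ at x, so ◇φ at z, so some w with Rzw has φ; w=y, i.e. Rzy. By symmetry of the argument, Ryz.
Conversely, on a frame with the Euclidean property the schema holds at every world under every valuation.
Frame condition: \forall x \forall y \forall z (Rxy \wedge Rxz \to Ryz).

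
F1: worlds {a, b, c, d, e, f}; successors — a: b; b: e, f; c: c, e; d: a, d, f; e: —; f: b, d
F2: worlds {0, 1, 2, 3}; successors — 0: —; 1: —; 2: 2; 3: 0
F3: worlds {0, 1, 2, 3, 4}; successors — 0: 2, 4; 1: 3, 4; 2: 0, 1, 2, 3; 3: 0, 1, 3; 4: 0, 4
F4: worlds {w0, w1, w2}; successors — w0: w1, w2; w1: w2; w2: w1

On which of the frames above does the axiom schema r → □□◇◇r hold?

F2

This is the axiom for a generalized confluence (Geach) condition; its first-order frame correspondent is ∀x ∀z (xR²z → ∃w (x = w ∧ zR²w)).
F1: fails — aR²e but no w with a=w and eR²w.
F2: holds.
F3: fails — 1R²4 but no w with 1=w and 4R²w.
F4: fails — w0R²w1 but no w with w0=w and w1R²w.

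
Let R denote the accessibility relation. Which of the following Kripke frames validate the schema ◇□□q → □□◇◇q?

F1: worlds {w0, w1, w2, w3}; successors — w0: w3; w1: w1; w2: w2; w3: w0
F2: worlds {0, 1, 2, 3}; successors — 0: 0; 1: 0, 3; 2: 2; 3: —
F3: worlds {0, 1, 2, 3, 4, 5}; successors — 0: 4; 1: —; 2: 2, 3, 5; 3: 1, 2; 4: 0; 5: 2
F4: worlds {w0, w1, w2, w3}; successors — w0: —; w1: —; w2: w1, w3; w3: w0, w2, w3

Frame correspondent (Sahlqvist): ∀x ∀y ∀z ((xRy ∧ xR²z) → ∃w (yR²w ∧ zR²w)) — i.e. a generalized confluence (Geach) condition.
F1: fails — w0Rw3, w0R²w0 but no w with w3R²w and w0R²w.
F2: fails — 1R3, 1R²0 but no w with 3R²w and 0R²w.
F3: fails — 0R4, 0R²0 but no w with 4R²w and 0R²w.
F4: fails — w2Rw1, w2R²w0 but no w with w1R²w and w0R²w.

none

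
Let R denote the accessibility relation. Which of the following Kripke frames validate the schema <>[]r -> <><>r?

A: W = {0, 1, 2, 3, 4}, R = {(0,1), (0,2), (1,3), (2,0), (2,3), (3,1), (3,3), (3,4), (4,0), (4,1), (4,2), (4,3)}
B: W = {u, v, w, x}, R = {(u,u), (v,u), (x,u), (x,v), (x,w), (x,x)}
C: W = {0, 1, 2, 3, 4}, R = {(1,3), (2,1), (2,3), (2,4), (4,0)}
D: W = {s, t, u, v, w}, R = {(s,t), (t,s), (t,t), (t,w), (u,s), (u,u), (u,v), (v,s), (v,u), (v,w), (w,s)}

A, D

The schema corresponds to a generalized confluence (Geach) condition: forall x forall y (xRy -> exists w (yRw & x R^2 w)).
A: ✓.
B: fails — xRw but no t with wRt and xR²t.
C: fails — 1R3 but no w with 3Rw and 1R²w.
D: ✓.
Valid on: A, D.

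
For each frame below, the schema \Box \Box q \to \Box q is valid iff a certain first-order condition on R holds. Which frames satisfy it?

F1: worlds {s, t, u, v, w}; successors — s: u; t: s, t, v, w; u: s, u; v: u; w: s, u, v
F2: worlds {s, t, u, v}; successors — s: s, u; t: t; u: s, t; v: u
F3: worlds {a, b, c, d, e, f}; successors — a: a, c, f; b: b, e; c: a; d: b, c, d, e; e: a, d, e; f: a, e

F3

This is the axiom for density; its first-order frame correspondent is \forall x \forall y (Rxy \to \exists z (Rxz \wedge Rzy)).
F1: fails — Rwv but no z with Rwz and Rzv.
F2: fails — Rvu but no z with Rvz and Rzu.
F3: satisfies the condition.
Valid on: F3.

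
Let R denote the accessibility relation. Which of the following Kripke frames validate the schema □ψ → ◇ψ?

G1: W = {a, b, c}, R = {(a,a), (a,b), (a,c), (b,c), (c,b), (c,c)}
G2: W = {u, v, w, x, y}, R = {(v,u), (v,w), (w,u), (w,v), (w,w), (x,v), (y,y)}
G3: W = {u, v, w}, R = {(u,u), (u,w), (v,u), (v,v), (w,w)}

This is the axiom for seriality; its first-order frame correspondent is ∀x ∃y Rxy.
G1: satisfies the condition.
G2: fails — world u has no successor.
G3: satisfies the condition.
Valid on: G1, G3.

G1, G3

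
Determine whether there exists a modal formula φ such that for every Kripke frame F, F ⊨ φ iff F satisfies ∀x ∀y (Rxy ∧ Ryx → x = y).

No

If a class were modally definable it would be closed under surjective bounded morphisms (Goldblatt–Thomason).
The 6-cycle (worlds w0,w1,w2,w3,w4,w5 with w0→w1→w2→w3→w4→w5→w0) is antisymmetric. Sending even-indexed worlds to • and odd-indexed worlds to ∘ is a surjective bounded morphism onto the two-world frame with •↔∘, which is not antisymmetric.
So no modal formula (or set of formulas) defines exactly the antisymmetric frames.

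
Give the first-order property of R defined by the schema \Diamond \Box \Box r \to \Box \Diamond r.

\forall x \forall y \forall z ((xRy \wedge xRz) \to \exists w (y R^2 w \wedge zRw))

This is a Sahlqvist (Geach-type) schema ◇^1□^2r → □^1◇^1r.
First-order correspondent: \forall x \forall y \forall z ((xRy \wedge xRz) \to \exists w (y R^2 w \wedge zRw)).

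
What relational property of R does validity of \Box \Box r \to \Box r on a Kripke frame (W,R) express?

density: \forall x \forall y (Rxy \to \exists z (Rxz \wedge Rzy))

Suppose □□r→□r is valid. Take Rxy and set V(r)={w : xR²w}. Then □□r at x, so □r at x, so r at y, i.e. ∃z(Rxz∧Rzy).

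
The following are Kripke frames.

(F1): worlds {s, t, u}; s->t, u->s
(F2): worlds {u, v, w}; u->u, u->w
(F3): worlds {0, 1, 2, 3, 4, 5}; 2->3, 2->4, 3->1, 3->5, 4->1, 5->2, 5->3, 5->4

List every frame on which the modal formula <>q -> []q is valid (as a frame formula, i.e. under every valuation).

(F1)

The schema corresponds to partial functionality: forall x forall y forall z (Rxy & Rxz -> y = z).
(F1): holds.
(F2): fails — u sees both u and w.
(F3): fails — 2 sees both 3 and 4.
Valid on: (F1).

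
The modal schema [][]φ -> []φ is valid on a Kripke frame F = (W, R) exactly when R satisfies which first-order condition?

Suppose □□φ→□φ is valid. Take Rxy and set V(φ)={w : xR²w}. Then □□φ at x, so □φ at x, so φ at y, i.e. ∃z(Rxz∧Rzy).

density: forall x forall y (Rxy -> exists z (Rxz & Rzy))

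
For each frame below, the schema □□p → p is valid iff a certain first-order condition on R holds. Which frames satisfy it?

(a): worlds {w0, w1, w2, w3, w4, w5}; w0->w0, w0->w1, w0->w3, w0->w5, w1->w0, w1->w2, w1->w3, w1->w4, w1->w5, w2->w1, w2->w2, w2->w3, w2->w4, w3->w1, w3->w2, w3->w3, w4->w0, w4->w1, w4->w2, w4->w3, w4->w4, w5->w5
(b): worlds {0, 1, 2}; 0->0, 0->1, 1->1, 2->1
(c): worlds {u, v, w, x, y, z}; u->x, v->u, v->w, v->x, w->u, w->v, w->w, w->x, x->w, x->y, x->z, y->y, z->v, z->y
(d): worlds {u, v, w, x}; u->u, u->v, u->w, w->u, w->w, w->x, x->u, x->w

(a)

This is the axiom for a generalized confluence (Geach) condition; its first-order frame correspondent is ∀x ∃w (xR²w ∧ x = w).
(a): condition met.
(b): fails — at 2 but no w with 2R²w and 2=w.
(c): fails — at u but no t with uR²t and u=t.
(d): fails — at v but no t with vR²t and v=t.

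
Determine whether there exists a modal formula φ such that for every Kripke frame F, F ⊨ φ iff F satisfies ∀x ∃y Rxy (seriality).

Definable; □p → ◇p defines it

This is a Sahlqvist condition; the D axiom □p → ◇p defines it.
Suppose □p→◇p is valid. At any x set V(p)=W. Then □p at x, so ◇p at x, so x has a successor.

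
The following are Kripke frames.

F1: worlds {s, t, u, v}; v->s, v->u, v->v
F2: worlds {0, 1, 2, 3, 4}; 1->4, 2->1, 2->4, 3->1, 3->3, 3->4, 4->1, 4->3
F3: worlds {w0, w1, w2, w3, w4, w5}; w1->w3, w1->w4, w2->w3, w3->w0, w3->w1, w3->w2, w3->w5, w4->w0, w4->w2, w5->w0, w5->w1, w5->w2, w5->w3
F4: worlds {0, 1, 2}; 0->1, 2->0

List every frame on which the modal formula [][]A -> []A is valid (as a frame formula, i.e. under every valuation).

F1

Frame correspondent (Sahlqvist): forall x forall y (Rxy -> exists z (Rxz & Rzy)) — i.e. density.
F1: condition met.
F2: fails — R14 but no z with R1z and Rz4.
F3: fails — Rw3w5 but no z with Rw3z and Rzw5.
F4: fails — R01 but no z with R0z and Rz1.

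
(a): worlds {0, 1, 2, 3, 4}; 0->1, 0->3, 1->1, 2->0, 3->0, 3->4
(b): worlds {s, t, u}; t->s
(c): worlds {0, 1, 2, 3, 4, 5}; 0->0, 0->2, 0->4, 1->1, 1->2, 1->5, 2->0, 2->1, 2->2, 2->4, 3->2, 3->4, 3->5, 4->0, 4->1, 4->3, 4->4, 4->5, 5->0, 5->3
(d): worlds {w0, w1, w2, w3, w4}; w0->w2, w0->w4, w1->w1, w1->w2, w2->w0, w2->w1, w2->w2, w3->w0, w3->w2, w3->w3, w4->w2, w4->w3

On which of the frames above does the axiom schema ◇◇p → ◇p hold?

Frame correspondent (Sahlqvist): ∀x ∀y ∀z (Rxy ∧ Ryz → Rxz) — i.e. transitivity.
(a): fails — R20 and R01 but not R21.
(b): condition met.
(c): fails — R34 and R40 but not R30.
(d): fails — Rw1w2 and Rw2w0 but not Rw1w0.
Valid on: (b).

(b)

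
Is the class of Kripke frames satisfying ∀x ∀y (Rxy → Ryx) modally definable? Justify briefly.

Yes — defined by p → □◇p

Yes: it is symmetry, defined by the B schema p → □◇p.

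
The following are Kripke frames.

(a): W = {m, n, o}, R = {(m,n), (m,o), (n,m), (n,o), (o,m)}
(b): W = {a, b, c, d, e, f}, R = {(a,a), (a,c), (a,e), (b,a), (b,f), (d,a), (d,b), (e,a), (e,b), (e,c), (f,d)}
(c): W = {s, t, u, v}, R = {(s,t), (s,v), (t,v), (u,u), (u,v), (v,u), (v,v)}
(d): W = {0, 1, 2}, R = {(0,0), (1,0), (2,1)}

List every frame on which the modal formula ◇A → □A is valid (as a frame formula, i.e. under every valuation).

The schema corresponds to partial functionality: ∀x ∀y ∀z (Rxy ∧ Rxz → y = z).
(a): fails — m sees both n and o.
(b): fails — a sees both a and c.
(c): fails — s sees both t and v.
(d): condition met.

(d)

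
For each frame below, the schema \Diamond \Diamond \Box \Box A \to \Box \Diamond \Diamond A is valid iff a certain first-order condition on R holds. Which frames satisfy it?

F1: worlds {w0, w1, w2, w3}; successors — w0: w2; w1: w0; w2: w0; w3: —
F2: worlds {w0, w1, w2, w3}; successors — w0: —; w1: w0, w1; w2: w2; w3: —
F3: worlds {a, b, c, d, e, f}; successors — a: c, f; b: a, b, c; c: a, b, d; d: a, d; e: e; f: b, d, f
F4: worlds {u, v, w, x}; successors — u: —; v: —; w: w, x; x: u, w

Frame correspondent (Sahlqvist): \forall x \forall y \forall z ((x R^2 y \wedge xRz) \to \exists w (y R^2 w \wedge z R^2 w)) — i.e. a generalized confluence (Geach) condition.
F1: fails — w0R²w0, w0Rw2 but no w with w0R²w and w2R²w.
F2: fails — w1R²w0, w1Rw0 but no w with w0R²w and w0R²w.
F3: satisfies the condition.
F4: fails — wR²u, wRw but no t with uR²t and wR²t.
Valid on: F3.

F3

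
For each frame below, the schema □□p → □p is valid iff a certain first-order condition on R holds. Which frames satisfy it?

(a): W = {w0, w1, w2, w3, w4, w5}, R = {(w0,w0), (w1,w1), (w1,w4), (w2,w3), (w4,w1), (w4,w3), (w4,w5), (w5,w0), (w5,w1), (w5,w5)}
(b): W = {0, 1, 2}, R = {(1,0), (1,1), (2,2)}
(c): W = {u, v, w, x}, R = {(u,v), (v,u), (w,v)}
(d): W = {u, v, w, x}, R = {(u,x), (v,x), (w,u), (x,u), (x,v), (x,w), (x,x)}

Frame correspondent (Sahlqvist): ∀x ∀y (Rxy → ∃z (Rxz ∧ Rzy)) — i.e. density.
(a): fails — Rw4w3 but no z with Rw4z and Rzw3.
(b): ✓.
(c): fails — Ruv but no z with Ruz and Rzv.
(d): fails — Rwu but no z with Rwz and Rzu.
Valid on: (b).

(b)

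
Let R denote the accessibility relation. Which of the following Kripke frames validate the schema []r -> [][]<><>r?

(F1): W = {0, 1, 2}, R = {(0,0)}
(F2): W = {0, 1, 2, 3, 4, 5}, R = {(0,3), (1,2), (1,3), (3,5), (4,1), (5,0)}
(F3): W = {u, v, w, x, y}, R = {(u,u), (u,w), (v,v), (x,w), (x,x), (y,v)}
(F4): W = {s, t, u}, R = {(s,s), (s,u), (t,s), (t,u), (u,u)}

(F1), (F4)

The schema corresponds to a generalized confluence (Geach) condition: forall x forall z (x R^2 z -> exists w (xRw & z R^2 w)).
(F1): satisfies the condition.
(F2): fails — 4R²2 but no w with 4Rw and 2R²w.
(F3): fails — uR²w but no t with uRt and wR²t.
(F4): satisfies the condition.
Valid on: (F1), (F4).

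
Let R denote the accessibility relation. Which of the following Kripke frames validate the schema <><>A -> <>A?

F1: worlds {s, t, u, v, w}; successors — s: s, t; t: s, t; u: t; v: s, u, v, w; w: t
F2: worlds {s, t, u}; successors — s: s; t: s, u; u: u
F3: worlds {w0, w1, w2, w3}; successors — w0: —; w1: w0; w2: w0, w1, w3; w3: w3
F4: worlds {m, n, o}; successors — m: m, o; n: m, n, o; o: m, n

The schema corresponds to a generalized confluence (Geach) condition: forall x forall y (x R^2 y -> exists w (y = w & xRw)).
F1: fails — uR²s but no w* with s=w* and uRw*.
F2: satisfies the condition.
F3: satisfies the condition.
F4: fails — mR²n but no w with n=w and mRw.
Valid on: F2, F3.

F2, F3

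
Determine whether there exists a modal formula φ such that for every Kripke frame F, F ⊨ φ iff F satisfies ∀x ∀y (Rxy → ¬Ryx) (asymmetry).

Modal frame validity is preserved under surjective bounded morphisms.
The 5-cycle (worlds 0,1,2,3,4 with 0→1→2→3→4→0) is asymmetric. Mapping every world to a single reflexive point • is a surjective bounded morphism, and the reflexive point is not asymmetric (R•• but asymmetry requires ¬R••).
Hence asymmetry is not modally definable.

Not definable by any modal formula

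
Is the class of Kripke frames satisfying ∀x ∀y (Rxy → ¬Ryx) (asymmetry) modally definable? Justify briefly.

No

Any modally definable frame class is closed under surjective bounded morphisms.
The 3-cycle (worlds w0,w1,w2 with w0→w1→w2→w0) is asymmetric. Mapping every world to a single reflexive point • is a surjective bounded morphism, and the reflexive point is not asymmetric (R•• but asymmetry requires ¬R••).
Hence asymmetry is not modally definable.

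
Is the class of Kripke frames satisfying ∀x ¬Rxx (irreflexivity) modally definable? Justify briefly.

Modal frame validity is preserved under surjective bounded morphisms.
The 4-cycle (worlds s,t,u,v with s→t→u→v→s) is irreflexive, and the map sending every world to a single reflexive point • is a surjective bounded morphism (forth: every edge maps to (•,•); back: every world has a successor). So any modal formula valid on the 4-cycle is also valid on the reflexive point, which is not irreflexive.
So the class is not modally definable.

No — not modally definable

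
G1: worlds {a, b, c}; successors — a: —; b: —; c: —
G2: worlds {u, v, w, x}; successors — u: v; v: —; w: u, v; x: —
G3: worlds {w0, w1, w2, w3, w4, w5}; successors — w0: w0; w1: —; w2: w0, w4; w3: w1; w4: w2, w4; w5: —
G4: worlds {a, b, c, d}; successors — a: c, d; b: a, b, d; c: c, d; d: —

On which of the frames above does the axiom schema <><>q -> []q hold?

G1

This is the axiom for a generalized confluence (Geach) condition; its first-order frame correspondent is forall x forall y forall z ((x R^2 y & xRz) -> exists w (y = w & z = w)).
G1: ✓.
G2: fails — wR²v, wRu but v ≠ u.
G3: fails — w2R²w0, w2Rw4 but w0 ≠ w4.
G4: fails — aR²c, aRd but c ≠ d.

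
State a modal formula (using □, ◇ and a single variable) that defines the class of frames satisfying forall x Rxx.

The condition is reflexivity. The T schema □p → p defines it.
Suppose □p→p is valid. At any x set V(p)={w : Rxw}. Then □p holds at x, so p holds at x, i.e. Rxx.

□p → p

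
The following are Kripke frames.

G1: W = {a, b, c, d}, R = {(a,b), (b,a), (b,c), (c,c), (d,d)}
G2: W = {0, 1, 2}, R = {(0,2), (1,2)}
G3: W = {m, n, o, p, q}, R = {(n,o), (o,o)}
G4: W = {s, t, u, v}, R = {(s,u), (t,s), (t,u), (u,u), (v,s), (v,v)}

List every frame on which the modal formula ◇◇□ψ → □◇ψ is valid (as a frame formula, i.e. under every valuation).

The schema corresponds to a generalized confluence (Geach) condition: ∀x ∀y ∀z ((xR²y ∧ xRz) → ∃w (yRw ∧ zRw)).
G1: fails — aR²a, aRb but no w with aRw and bRw.
G2: satisfies the condition.
G3: satisfies the condition.
G4: fails — vR²s, vRv but no w with sRw and vRw.
Valid on: G2, G3.

G2, G3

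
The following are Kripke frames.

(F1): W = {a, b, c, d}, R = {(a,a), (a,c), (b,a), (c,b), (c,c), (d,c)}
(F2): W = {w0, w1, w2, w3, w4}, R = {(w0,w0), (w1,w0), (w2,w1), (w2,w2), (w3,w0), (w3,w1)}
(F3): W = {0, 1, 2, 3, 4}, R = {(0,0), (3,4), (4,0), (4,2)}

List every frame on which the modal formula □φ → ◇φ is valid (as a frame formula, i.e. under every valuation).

(F1)

This is the axiom for seriality; its first-order frame correspondent is ∀x ∃y Rxy.
(F1): holds.
(F2): fails — world w4 has no successor.
(F3): fails — world 1 has no successor.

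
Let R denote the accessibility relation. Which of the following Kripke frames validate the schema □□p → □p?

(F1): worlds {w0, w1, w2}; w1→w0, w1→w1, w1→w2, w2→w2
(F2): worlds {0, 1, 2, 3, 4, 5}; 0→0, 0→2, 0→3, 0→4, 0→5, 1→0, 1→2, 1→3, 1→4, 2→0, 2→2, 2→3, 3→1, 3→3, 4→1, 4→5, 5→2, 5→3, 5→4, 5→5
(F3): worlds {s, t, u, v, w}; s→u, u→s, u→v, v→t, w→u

The schema corresponds to density: ∀x ∀y (Rxy → ∃z (Rxz ∧ Rzy)).
(F1): ✓.
(F2): fails — R41 but no z with R4z and Rz1.
(F3): fails — Ruv but no z with Ruz and Rzv.

(F1)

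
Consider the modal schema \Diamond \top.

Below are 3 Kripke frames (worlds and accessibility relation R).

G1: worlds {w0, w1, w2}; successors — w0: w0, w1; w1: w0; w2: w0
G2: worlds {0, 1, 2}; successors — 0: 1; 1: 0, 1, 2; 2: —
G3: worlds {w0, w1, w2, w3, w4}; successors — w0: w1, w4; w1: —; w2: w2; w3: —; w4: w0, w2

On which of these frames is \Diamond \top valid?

G1

The schema corresponds to seriality: \forall x \exists y Rxy.
G1: ✓.
G2: fails — world 2 has no successor.
G3: fails — world w1 has no successor.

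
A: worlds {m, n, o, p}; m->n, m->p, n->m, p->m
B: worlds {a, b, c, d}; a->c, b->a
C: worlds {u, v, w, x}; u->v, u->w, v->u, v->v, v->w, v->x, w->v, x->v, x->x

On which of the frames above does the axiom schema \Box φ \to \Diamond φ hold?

Frame correspondent (Sahlqvist): \forall x \exists y Rxy — i.e. seriality.
A: fails — world o has no successor.
B: fails — world c has no successor.
C: ✓.
Valid on: C.

C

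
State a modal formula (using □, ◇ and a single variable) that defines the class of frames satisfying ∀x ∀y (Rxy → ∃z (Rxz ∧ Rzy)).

The condition is density. The C4 schema □□s → □s defines it.
Suppose □□s→□s is valid. Take Rxy and set V(s)={w : xR²w}. Then □□s at x, so □s at x, so s at y, i.e. ∃z(Rxz∧Rzy).

□□s → □s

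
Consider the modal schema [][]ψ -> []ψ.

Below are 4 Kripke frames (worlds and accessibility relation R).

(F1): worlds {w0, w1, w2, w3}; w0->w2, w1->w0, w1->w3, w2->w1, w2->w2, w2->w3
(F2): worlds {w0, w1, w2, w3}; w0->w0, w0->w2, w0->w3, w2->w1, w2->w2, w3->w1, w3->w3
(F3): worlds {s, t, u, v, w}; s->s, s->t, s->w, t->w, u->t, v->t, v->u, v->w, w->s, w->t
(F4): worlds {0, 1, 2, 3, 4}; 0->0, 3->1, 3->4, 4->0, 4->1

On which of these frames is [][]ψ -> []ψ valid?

Frame correspondent (Sahlqvist): forall x forall y (Rxy -> exists z (Rxz & Rzy)) — i.e. density.
(F1): fails — Rw1w0 but no z with Rw1z and Rzw0.
(F2): condition met.
(F3): fails — Rut but no z with Ruz and Rzt.
(F4): fails — R34 but no z with R3z and Rz4.
Valid on: (F2).

(F2)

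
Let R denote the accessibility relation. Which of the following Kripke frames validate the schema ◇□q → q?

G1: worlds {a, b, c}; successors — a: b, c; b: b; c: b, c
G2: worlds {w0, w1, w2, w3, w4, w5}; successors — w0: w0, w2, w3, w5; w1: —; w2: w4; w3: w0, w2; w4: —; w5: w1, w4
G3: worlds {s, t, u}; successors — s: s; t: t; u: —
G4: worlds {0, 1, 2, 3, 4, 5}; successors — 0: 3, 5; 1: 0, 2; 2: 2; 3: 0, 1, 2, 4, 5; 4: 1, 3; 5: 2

G3

The schema corresponds to symmetry: ∀x ∀y (Rxy → Ryx).
G1: fails — Rab but not Rba.
G2: fails — Rw2w4 but not Rw4w2.
G3: holds.
G4: fails — R10 but not R01.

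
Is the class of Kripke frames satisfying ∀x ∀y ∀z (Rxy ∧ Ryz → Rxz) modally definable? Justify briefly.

The condition is transitivity. A defining modal formula is □r → □□r.
Suppose □r→□□r is valid. Take Rxy, Ryz and set V(r)={w : Rxw}. Then □r at x, so □□r at x, so □r at y, so r at z, i.e. Rxz.

Yes, by □r → □□r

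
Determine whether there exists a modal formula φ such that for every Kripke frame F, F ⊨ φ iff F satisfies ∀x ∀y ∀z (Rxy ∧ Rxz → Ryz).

Yes, by ◇q → □◇q

The condition is the Euclidean property. A defining modal formula is ◇q → □◇q.
Suppose ◇q→□◇q is valid. Take Rxy, Rxz and set V(q)={y}. Then ◇q at x, so □◇q at x, so ◇q at z, so some w with Rzw has q; w=y, i.e. Rzy. By symmetry of the argument, Ryz.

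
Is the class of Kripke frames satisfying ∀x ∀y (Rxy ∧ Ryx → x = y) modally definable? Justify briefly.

Not modally definable

If a class were modally definable it would be closed under surjective bounded morphisms (Goldblatt–Thomason).
The 6-cycle (worlds a,b,c,d,e,f with a→b→c→d→e→f→a) is antisymmetric. Sending even-indexed worlds to a and odd-indexed worlds to b is a surjective bounded morphism onto the two-world frame with a↔b, which is not antisymmetric.
Hence antisymmetry is not modally definable.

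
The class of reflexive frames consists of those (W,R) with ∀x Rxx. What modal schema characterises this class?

The condition is reflexivity. The T schema □q → q defines it.
Suppose □q→q is valid. At any x set V(q)={w : Rxw}. Then □q holds at x, so q holds at x, i.e. Rxx.

□q → q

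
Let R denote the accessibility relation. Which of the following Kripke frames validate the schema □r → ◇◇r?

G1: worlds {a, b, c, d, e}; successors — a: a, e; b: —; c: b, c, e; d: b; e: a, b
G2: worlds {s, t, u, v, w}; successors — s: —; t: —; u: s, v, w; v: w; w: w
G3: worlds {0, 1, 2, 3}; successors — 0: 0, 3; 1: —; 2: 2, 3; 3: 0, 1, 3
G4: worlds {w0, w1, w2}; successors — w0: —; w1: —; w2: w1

none

Frame correspondent (Sahlqvist): ∀x ∃w (xRw ∧ xR²w) — i.e. a generalized confluence (Geach) condition.
G1: fails — at b but no w with bRw and bR²w.
G2: fails — at s but no w* with sRw* and sR²w*.
G3: fails — at 1 but no w with 1Rw and 1R²w.
G4: fails — at w0 but no w with w0Rw and w0R²w.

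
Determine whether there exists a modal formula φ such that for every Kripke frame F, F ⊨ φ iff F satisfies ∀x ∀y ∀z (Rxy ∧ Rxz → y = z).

Definable; ◇p → □p defines it

The condition is partial functionality. A defining modal formula is ◇p → □p.
Suppose ◇p→□p is valid. Take Rxy, Rxz and set V(p)={y}. Then ◇p at x, so □p at x, so p at z, i.e. z=y.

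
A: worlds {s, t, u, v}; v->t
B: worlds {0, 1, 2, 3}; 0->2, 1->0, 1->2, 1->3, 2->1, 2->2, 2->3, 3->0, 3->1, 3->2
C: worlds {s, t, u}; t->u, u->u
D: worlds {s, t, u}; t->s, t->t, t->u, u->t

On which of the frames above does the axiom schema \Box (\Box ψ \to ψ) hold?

C

The schema corresponds to shift-reflexivity: \forall x \forall y (Rxy \to Ryy).
A: fails — Rvt but not Rtt.
B: fails — R10 but not R00.
C: holds.
D: fails — Rtu but not Ruu.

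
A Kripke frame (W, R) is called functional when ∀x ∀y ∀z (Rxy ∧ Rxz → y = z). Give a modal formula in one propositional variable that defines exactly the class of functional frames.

The condition is partial functionality. The CD schema ◇p → □p defines it.
Suppose ◇p→□p is valid. Take Rxy, Rxz and set V(p)={y}. Then ◇p at x, so □p at x, so p at z, i.e. z=y.

◇p → □p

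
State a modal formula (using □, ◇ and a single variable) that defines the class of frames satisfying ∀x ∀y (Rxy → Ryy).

□(□q → q)

This is shift-reflexivity; the standard corresponding axiom is T□: □(□q → q).
Suppose □(□q→q) is valid. Take Rxy and set V(q)={w : Ryw}. Then at y, □q holds; since □(□q→q) at x, □q→q at y, so q at y, i.e. Ryy.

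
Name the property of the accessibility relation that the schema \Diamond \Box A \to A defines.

Replacing A by ¬A and contraposing gives the equivalent schema A → □◇A.
Suppose A→□◇A is valid. Take Rxy and set V(A)={x}. Then A at x, so □◇A at x, so ◇A at y, so some z with Ryz has A; z=x, i.e. Ryx.

Symmetry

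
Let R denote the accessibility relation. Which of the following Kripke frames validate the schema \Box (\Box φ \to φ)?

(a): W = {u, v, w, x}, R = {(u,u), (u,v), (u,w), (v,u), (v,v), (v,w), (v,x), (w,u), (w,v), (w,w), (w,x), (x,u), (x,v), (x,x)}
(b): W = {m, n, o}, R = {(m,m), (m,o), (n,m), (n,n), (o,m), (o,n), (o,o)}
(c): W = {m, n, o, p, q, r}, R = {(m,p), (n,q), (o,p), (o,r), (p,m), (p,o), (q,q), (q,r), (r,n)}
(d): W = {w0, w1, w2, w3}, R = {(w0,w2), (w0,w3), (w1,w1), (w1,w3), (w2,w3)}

Frame correspondent (Sahlqvist): \forall x \forall y (Rxy \to Ryy) — i.e. shift-reflexivity.
(a): satisfies the condition.
(b): satisfies the condition.
(c): fails — Rop but not Rpp.
(d): fails — Rw1w3 but not Rw3w3.

(a), (b)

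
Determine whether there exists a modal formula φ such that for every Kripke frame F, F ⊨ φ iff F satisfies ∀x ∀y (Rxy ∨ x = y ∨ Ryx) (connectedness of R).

Modal frame validity is preserved under disjoint unions.
Take 4 disjoint single-world reflexive frames: each is trivially connected, but their disjoint union has 4 worlds with no edge between distinct components, so it is not connected.
So no modal formula (or set of formulas) defines exactly the connected frames.

No — not modally definable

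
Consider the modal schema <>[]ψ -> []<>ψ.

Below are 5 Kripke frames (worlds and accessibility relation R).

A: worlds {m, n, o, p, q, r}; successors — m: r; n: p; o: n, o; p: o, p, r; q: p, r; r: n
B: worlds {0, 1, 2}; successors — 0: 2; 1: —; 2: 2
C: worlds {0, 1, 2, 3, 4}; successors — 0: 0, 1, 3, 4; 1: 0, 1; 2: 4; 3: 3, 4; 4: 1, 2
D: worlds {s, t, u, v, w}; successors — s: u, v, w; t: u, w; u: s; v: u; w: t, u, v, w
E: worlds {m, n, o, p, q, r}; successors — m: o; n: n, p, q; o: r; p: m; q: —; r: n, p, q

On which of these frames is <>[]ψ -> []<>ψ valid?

Frame correspondent (Sahlqvist): forall x forall y forall z (Rxy & Rxz -> exists w (Ryw & Rzw)) — i.e. convergence.
A: fails — Ron and Roo but n and o have no common successor.
B: satisfies the condition.
C: fails — R01 and R03 but 1 and 3 have no common successor.
D: fails — Rsv and Rsu but v and u have no common successor.
E: fails — Rnn and Rnq but n and q have no common successor.

B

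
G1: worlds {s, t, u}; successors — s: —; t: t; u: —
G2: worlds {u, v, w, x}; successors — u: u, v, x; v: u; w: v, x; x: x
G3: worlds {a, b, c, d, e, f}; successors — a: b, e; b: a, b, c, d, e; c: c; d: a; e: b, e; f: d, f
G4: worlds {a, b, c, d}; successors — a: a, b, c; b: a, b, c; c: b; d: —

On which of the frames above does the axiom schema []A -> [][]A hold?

G1

The schema corresponds to transitivity: forall x forall y forall z (Rxy & Ryz -> Rxz).
G1: ✓.
G2: fails — Rvu and Ruv but not Rvv.
G3: fails — Reb and Rbc but not Rec.
G4: fails — Rcb and Rbc but not Rcc.
Valid on: G1.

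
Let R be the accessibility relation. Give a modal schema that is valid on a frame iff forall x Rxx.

□p → p

This is reflexivity; the standard corresponding axiom is T: □p → p.
Suppose □p→p is valid. At any x set V(p)={w : Rxw}. Then □p holds at x, so p holds at x, i.e. Rxx.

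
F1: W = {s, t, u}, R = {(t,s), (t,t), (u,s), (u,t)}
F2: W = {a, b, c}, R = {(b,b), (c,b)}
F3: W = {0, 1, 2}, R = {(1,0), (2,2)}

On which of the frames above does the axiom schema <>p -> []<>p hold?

F2

Frame correspondent (Sahlqvist): forall x forall y forall z (Rxy & Rxz -> Ryz) — i.e. the Euclidean property.
F1: fails — Rts and Rtt but not Rst.
F2: condition met.
F3: fails — R10 and R10 but not R00.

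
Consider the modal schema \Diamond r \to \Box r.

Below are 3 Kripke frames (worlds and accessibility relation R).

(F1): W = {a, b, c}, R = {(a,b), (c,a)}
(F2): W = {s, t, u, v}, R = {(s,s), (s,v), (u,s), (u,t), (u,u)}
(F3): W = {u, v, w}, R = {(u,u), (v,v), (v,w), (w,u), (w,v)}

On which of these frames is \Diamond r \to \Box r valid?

(F1)

This is the axiom for partial functionality; its first-order frame correspondent is \forall x \forall y \forall z (Rxy \wedge Rxz \to y = z).
(F1): condition met.
(F2): fails — s sees both s and v.
(F3): fails — v sees both v and w.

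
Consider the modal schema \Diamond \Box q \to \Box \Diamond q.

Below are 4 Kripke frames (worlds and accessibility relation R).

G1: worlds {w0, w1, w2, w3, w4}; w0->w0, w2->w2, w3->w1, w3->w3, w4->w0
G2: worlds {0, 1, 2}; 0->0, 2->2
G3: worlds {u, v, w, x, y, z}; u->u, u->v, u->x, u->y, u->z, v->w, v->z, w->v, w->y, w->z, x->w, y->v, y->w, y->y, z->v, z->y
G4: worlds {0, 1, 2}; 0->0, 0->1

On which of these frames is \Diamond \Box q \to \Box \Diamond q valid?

G2

Frame correspondent (Sahlqvist): \forall x \forall y \forall z (Rxy \wedge Rxz \to \exists w (Ryw \wedge Rzw)) — i.e. convergence.
G1: fails — Rw3w1 and Rw3w1 but w1 and w1 have no common successor.
G2: ✓.
G3: fails — Ruv and Ruz but v and z have no common successor.
G4: fails — R00 and R01 but 0 and 1 have no common successor.
Valid on: G2.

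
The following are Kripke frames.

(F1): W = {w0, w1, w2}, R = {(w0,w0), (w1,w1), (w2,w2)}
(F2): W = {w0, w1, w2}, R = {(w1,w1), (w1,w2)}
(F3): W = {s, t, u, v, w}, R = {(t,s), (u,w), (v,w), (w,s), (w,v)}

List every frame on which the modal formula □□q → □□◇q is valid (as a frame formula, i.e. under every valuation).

(F1)

The schema corresponds to a generalized confluence (Geach) condition: ∀x ∀z (xR²z → ∃w (xR²w ∧ zRw)).
(F1): satisfies the condition.
(F2): fails — w1R²w2 but no w with w1R²w and w2Rw.
(F3): fails — uR²s but no w* with uR²w* and sRw*.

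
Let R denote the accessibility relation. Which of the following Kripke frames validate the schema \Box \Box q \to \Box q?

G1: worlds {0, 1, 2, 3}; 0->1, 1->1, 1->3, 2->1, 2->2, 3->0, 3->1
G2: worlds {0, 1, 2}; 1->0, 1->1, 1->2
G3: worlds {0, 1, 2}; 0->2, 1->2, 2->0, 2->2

Frame correspondent (Sahlqvist): \forall x \forall y (Rxy \to \exists z (Rxz \wedge Rzy)) — i.e. density.
G1: fails — R30 but no z with R3z and Rz0.
G2: ✓.
G3: ✓.
Valid on: G2, G3.

G2, G3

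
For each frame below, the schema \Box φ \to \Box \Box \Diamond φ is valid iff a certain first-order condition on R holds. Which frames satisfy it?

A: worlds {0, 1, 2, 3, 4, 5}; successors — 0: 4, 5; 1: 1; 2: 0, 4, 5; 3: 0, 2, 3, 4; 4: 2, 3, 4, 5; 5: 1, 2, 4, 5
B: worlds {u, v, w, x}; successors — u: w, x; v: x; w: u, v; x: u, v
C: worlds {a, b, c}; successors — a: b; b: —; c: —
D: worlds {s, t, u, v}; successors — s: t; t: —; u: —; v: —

B, C, D

The schema corresponds to a generalized confluence (Geach) condition: \forall x \forall z (x R^2 z \to \exists w (xRw \wedge zRw)).
A: fails — 0R²1 but no w with 0Rw and 1Rw.
B: satisfies the condition.
C: satisfies the condition.
D: satisfies the condition.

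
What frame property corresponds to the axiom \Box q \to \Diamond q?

seriality: \forall x \exists y Rxy

Suppose □q→◇q is valid. At any x set V(q)=W. Then □q at x, so ◇q at x, so x has a successor.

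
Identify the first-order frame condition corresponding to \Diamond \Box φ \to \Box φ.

Equivalently (dual form): ◇φ → □◇φ.
Suppose ◇φ→□◇φ is valid. Take Rxy, Rxz and set V(φ)={y}. Then ◇φ at x, so □◇φ at x, so ◇φ at z, so some w with Rzw has φ; w=y, i.e. Rzy. By symmetry of the argument, Ryz.

the Euclidean property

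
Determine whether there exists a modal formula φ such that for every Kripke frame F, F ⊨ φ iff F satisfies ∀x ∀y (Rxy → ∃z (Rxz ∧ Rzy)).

The condition is density. A defining modal formula is □□p → □p.
Suppose □□p→□p is valid. Take Rxy and set V(p)={w : xR²w}. Then □□p at x, so □p at x, so p at y, i.e. ∃z(Rxz∧Rzy).

Yes, by □□p → □p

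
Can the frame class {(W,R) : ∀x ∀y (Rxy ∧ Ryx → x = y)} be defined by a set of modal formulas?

Modal frame validity is preserved under surjective bounded morphisms.
The 4-cycle (worlds s,t,u,v with s→t→u→v→s) is antisymmetric. Sending even-indexed worlds to s and odd-indexed worlds to t is a surjective bounded morphism onto the two-world frame with s↔t, which is not antisymmetric.
Hence antisymmetry is not modally definable.

No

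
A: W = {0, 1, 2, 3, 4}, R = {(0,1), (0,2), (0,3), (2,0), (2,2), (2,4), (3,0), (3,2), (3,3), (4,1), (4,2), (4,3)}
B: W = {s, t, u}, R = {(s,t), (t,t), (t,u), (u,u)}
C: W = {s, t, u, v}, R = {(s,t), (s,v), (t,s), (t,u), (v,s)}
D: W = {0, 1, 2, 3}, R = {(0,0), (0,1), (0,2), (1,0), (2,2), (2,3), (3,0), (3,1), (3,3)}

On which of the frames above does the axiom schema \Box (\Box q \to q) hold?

B

Frame correspondent (Sahlqvist): \forall x \forall y (Rxy \to Ryy) — i.e. shift-reflexivity.
A: fails — R01 but not R11.
B: holds.
C: fails — Rvs but not Rss.
D: fails — R31 but not R11.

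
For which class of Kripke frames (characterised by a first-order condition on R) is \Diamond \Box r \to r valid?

Replacing r by ¬r and contraposing gives the equivalent schema r → □◇r.
Suppose r→□◇r is valid. Take Rxy and set V(r)={x}. Then r at x, so □◇r at x, so ◇r at y, so some z with Ryz has r; z=x, i.e. Ryx.
Conversely, on a frame with symmetry the schema holds at every world under every valuation.
So the correspondent is symmetry.

symmetry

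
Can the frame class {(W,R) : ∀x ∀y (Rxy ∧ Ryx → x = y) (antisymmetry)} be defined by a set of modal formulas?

Modal frame validity is preserved under surjective bounded morphisms.
The 8-cycle (worlds 0,1,2,3,4,5,6,7 with 0→1→2→3→4→5→6→7→0) is antisymmetric. Sending even-indexed worlds to s and odd-indexed worlds to t is a surjective bounded morphism onto the two-world frame with s↔t, which is not antisymmetric.
Hence antisymmetry is not modally definable.

No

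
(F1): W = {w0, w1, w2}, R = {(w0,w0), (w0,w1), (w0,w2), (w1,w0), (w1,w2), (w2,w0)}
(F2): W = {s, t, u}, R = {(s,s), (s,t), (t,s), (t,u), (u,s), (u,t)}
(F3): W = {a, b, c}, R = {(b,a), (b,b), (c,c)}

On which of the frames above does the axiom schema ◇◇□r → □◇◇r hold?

(F1), (F2)

The schema corresponds to a generalized confluence (Geach) condition: ∀x ∀y ∀z ((xR²y ∧ xRz) → ∃w (yRw ∧ zR²w)).
(F1): ✓.
(F2): ✓.
(F3): fails — bR²a, bRa but no w with aRw and aR²w.
Valid on: (F1), (F2).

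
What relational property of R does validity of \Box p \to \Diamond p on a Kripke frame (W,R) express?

Suppose □p→◇p is valid. At any x set V(p)=W. Then □p at x, so ◇p at x, so x has a successor.

Seriality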